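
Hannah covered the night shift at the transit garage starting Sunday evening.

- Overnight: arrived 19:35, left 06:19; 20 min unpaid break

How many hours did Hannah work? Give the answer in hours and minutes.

Overnight: 19:35 → midnight = 4 h 25 min; midnight → 06:19 = 6 h 19 min; span 10 h 44 min; less 20 min break → 10 h 24 min

10 h 24 min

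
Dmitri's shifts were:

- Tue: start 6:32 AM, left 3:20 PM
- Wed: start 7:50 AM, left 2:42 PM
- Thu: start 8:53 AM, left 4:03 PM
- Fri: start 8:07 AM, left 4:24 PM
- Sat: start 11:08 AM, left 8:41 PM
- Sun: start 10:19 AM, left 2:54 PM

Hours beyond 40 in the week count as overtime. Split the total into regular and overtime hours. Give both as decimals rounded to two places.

Regular 40.00 hours, overtime 5.25 hours

Tue: 6:32 AM–3:20 PM = 8 h 48 min
Wed: 7:50 AM–2:42 PM = 6 h 52 min
Thu: 8:53 AM–4:03 PM = 7 h 10 min
Fri: 8:07 AM–4:24 PM = 8 h 17 min
Sat: 11:08 AM–8:41 PM = 9 h 33 min
Sun: 10:19 AM–2:54 PM = 4 h 35 min
Total worked: 45 h 15 min = 45.25 h.
Threshold 40 h → overtime 5 h 15 min, regular 40 h 0 min.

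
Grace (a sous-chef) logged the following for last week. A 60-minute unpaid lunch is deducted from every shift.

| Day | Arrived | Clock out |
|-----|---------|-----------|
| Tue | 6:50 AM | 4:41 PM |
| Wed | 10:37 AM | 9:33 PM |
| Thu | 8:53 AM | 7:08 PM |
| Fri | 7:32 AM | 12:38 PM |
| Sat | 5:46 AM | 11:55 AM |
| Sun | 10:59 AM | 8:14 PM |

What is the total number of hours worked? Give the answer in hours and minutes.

Tue: 6:50 AM–4:41 PM = 9 h 51 min; less 60 min break → 8 h 51 min
Wed: 10:37 AM–9:33 PM = 10 h 56 min; less 60 min break → 9 h 56 min
Thu: 8:53 AM–7:08 PM = 10 h 15 min; less 60 min break → 9 h 15 min
Fri: 7:32 AM–12:38 PM = 5 h 6 min; less 60 min break → 4 h 6 min
Sat: 5:46 AM–11:55 AM = 6 h 9 min; less 60 min break → 5 h 9 min
Sun: 10:59 AM–8:14 PM = 9 h 15 min; less 60 min break → 8 h 15 min
Total: 8 h 51 min + 9 h 56 min + 9 h 15 min + 4 h 6 min + 5 h 9 min + 8 h 15 min = 45 h 32 min.

45 h 32 min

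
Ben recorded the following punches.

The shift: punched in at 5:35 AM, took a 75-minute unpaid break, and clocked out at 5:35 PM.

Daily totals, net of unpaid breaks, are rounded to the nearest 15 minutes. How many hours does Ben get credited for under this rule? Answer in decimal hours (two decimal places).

10.75 hours

The shift: 5:35 AM–5:35 PM = 12 h 0 min − 75 min = 10 h 45 min → rounds to 10 h 45 min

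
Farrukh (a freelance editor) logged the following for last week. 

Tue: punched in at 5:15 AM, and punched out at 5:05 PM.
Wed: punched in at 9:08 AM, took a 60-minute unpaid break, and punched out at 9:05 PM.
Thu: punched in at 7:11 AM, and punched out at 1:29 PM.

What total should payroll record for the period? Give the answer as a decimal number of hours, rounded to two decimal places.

Tue: 5:15 AM–5:05 PM = 11 h 50 min
Wed: 9:08 AM–9:05 PM = 11 h 57 min; less 60 min break → 10 h 57 min
Thu: 7:11 AM–1:29 PM = 6 h 18 min
Total: 11 h 50 min + 10 h 57 min + 6 h 18 min = 29 h 5 min.

29.08 hours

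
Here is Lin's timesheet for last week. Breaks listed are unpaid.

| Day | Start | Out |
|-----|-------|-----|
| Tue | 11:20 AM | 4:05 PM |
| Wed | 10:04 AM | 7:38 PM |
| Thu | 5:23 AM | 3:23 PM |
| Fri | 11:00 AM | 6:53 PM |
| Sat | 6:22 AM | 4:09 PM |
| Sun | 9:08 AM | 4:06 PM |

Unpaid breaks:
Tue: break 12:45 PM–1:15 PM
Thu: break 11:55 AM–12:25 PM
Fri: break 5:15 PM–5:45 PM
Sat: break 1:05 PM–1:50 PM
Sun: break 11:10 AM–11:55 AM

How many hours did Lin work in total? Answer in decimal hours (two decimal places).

Tue: 11:20 AM–4:05 PM = 4 h 45 min; less 30 min break → 4 h 15 min
Wed: 10:04 AM–7:38 PM = 9 h 34 min
Thu: 5:23 AM–3:23 PM = 10 h 0 min; less 30 min break → 9 h 30 min
Fri: 11:00 AM–6:53 PM = 7 h 53 min; less 30 min break → 7 h 23 min
Sat: 6:22 AM–4:09 PM = 9 h 47 min; less 45 min break → 9 h 2 min
Sun: 9:08 AM–4:06 PM = 6 h 58 min; less 45 min break → 6 h 13 min
Total: 4 h 15 min + 9 h 34 min + 9 h 30 min + 7 h 23 min + 9 h 2 min + 6 h 13 min = 45 h 57 min.

45.95 hours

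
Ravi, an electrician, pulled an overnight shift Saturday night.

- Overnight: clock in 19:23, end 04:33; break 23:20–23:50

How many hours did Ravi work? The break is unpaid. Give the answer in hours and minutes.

Overnight: 19:23 → midnight = 4 h 37 min; midnight → 04:33 = 4 h 33 min; span 9 h 10 min; less 30 min break → 8 h 40 min

8 h 40 min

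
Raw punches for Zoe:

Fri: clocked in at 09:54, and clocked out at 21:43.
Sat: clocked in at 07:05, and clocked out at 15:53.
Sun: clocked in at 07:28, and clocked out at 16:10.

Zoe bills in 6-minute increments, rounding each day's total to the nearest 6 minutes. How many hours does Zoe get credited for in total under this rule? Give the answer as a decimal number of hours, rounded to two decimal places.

29.30 hours

Fri: 09:54–21:43 = 11 h 49 min → rounds to 11 h 48 min
Sat: 07:05–15:53 = 8 h 48 min → rounds to 8 h 48 min
Sun: 07:28–16:10 = 8 h 42 min → rounds to 8 h 42 min
Total credited: 29 h 18 min.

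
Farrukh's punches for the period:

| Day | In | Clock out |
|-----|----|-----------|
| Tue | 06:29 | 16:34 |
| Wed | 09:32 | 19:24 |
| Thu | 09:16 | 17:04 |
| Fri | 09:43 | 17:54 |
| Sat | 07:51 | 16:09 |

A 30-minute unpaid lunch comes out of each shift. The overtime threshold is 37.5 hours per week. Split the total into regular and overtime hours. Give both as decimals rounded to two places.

Regular 37.50 hours, overtime 4.23 hours

Tue: 06:29–16:34 = 10 h 5 min; less 30 min break → 9 h 35 min
Wed: 09:32–19:24 = 9 h 52 min; less 30 min break → 9 h 22 min
Thu: 09:16–17:04 = 7 h 48 min; less 30 min break → 7 h 18 min
Fri: 09:43–17:54 = 8 h 11 min; less 30 min break → 7 h 41 min
Sat: 07:51–16:09 = 8 h 18 min; less 30 min break → 7 h 48 min
Total worked: 41 h 44 min = 41.73 h.
Threshold 37.5 h → overtime 4 h 14 min, regular 37 h 30 min.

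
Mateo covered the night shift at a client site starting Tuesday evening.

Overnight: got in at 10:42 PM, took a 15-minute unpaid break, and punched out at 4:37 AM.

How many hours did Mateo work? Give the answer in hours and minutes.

5 h 40 min

Overnight: 10:42 PM → midnight = 1 h 18 min; midnight → 4:37 AM = 4 h 37 min; span 5 h 55 min; less 15 min break → 5 h 40 min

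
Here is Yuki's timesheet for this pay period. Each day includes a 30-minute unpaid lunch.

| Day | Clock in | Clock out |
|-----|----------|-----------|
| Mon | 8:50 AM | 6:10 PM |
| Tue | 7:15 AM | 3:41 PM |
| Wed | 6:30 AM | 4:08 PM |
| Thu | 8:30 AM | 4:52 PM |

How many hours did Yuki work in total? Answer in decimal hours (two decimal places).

Mon: 8:50 AM–6:10 PM = 9 h 20 min; less 30 min break → 8 h 50 min
Tue: 7:15 AM–3:41 PM = 8 h 26 min; less 30 min break → 7 h 56 min
Wed: 6:30 AM–4:08 PM = 9 h 38 min; less 30 min break → 9 h 8 min
Thu: 8:30 AM–4:52 PM = 8 h 22 min; less 30 min break → 7 h 52 min
Total: 8 h 50 min + 7 h 56 min + 9 h 8 min + 7 h 52 min = 33 h 46 min.

33.77 hours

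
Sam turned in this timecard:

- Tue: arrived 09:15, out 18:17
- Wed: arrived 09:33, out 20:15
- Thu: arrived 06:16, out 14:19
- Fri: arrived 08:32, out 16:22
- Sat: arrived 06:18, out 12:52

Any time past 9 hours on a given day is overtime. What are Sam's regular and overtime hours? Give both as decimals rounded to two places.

Tue: 09:15–18:17 = 9 h 2 min
Wed: 09:33–20:15 = 10 h 42 min
Thu: 06:16–14:19 = 8 h 3 min
Fri: 08:32–16:22 = 7 h 50 min
Sat: 06:18–12:52 = 6 h 34 min
Tue reg 9 h 0 min / OT 0 h 2 min; Wed reg 9 h 0 min / OT 1 h 42 min; Thu reg 8 h 3 min / OT 0 h 0 min; Fri reg 7 h 50 min / OT 0 h 0 min; Sat reg 6 h 34 min / OT 0 h 0 min.
Totals: regular 40 h 27 min, overtime 1 h 44 min.

Regular 40.45 hours, overtime 1.73 hours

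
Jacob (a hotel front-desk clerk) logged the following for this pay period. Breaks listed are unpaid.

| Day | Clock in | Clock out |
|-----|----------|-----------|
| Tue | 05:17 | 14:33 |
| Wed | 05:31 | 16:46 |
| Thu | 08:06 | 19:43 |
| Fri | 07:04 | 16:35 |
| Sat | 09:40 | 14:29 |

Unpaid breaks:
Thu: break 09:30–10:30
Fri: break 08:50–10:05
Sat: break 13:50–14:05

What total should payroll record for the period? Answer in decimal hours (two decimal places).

43.97 hours

Tue: 05:17–14:33 = 9 h 16 min
Wed: 05:31–16:46 = 11 h 15 min
Thu: 08:06–19:43 = 11 h 37 min; less 60 min break → 10 h 37 min
Fri: 07:04–16:35 = 9 h 31 min; less 75 min break → 8 h 16 min
Sat: 09:40–14:29 = 4 h 49 min; less 15 min break → 4 h 34 min
Total: 9 h 16 min + 11 h 15 min + 10 h 37 min + 8 h 16 min + 4 h 34 min = 43 h 58 min.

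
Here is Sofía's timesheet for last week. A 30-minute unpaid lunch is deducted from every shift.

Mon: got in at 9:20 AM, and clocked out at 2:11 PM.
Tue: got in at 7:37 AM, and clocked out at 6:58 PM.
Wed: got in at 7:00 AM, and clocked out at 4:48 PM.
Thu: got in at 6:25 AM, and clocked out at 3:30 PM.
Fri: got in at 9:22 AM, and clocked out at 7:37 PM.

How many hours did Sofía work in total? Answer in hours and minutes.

Mon: 9:20 AM–2:11 PM = 4 h 51 min; less 30 min break → 4 h 21 min
Tue: 7:37 AM–6:58 PM = 11 h 21 min; less 30 min break → 10 h 51 min
Wed: 7:00 AM–4:48 PM = 9 h 48 min; less 30 min break → 9 h 18 min
Thu: 6:25 AM–3:30 PM = 9 h 5 min; less 30 min break → 8 h 35 min
Fri: 9:22 AM–7:37 PM = 10 h 15 min; less 30 min break → 9 h 45 min
Total: 4 h 21 min + 10 h 51 min + 9 h 18 min + 8 h 35 min + 9 h 45 min = 42 h 50 min.

42 h 50 min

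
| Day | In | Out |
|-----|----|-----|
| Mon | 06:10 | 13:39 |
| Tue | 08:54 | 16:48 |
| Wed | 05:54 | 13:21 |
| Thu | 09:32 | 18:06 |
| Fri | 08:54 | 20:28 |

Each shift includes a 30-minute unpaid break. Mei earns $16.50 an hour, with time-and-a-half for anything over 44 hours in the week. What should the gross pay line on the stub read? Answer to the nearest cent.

$667.70

Mon: 06:10–13:39 = 7 h 29 min; less 30 min break → 6 h 59 min
Tue: 08:54–16:48 = 7 h 54 min; less 30 min break → 7 h 24 min
Wed: 05:54–13:21 = 7 h 27 min; less 30 min break → 6 h 57 min
Thu: 09:32–18:06 = 8 h 34 min; less 30 min break → 8 h 4 min
Fri: 08:54–20:28 = 11 h 34 min; less 30 min break → 11 h 4 min
Total worked: 40 h 28 min = 2428 min.
Regular 40 h 28 min = 2428 min at $16.50/h; overtime 0 h 0 min = 0 min at $24.75/h.
Pay = (2428 × $16.50 + 0 × $24.75) ÷ 60 = $667.70.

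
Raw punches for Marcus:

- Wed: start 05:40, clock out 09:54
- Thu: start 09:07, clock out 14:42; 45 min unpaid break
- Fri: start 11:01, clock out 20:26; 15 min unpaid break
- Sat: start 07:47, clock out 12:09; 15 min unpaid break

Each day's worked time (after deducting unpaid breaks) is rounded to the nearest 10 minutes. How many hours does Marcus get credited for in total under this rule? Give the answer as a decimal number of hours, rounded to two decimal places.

22.33 hours

Wed: 05:40–09:54 = 4 h 14 min → rounds to 4 h 10 min
Thu: 09:07–14:42 = 5 h 35 min − 45 min = 4 h 50 min → rounds to 4 h 50 min
Fri: 11:01–20:26 = 9 h 25 min − 15 min = 9 h 10 min → rounds to 9 h 10 min
Sat: 07:47–12:09 = 4 h 22 min − 15 min = 4 h 7 min → rounds to 4 h 10 min
Total credited: 22 h 20 min.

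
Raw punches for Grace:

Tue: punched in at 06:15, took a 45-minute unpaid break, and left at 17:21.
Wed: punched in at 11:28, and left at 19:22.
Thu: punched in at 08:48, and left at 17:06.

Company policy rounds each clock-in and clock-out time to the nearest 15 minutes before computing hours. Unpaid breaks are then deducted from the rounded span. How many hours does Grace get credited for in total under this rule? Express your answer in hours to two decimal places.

26.25 hours

Tue: in 06:15→06:15, out 17:21→17:15; 11 h 0 min − 45 min = 10 h 15 min
Wed: in 11:28→11:30, out 19:22→19:15; 7 h 45 min
Thu: in 08:48→08:45, out 17:06→17:00; 8 h 15 min
Total credited: 26 h 15 min.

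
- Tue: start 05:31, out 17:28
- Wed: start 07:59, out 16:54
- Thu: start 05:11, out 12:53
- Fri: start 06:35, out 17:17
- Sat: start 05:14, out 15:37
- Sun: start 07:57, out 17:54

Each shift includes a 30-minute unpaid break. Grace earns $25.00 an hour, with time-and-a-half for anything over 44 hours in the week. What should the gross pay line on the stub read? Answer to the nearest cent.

Tue: 05:31–17:28 = 11 h 57 min; less 30 min break → 11 h 27 min
Wed: 07:59–16:54 = 8 h 55 min; less 30 min break → 8 h 25 min
Thu: 05:11–12:53 = 7 h 42 min; less 30 min break → 7 h 12 min
Fri: 06:35–17:17 = 10 h 42 min; less 30 min break → 10 h 12 min
Sat: 05:14–15:37 = 10 h 23 min; less 30 min break → 9 h 53 min
Sun: 07:57–17:54 = 9 h 57 min; less 30 min break → 9 h 27 min
Total worked: 56 h 36 min = 3396 min.
Regular 44 h 0 min = 2640 min at $25.00/h; overtime 12 h 36 min = 756 min at $37.50/h.
Pay = (2640 × $25.00 + 756 × $37.50) ÷ 60 = $1572.50.

$1572.50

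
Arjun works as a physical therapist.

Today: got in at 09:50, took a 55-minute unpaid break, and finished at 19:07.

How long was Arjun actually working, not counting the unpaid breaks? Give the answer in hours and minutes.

8 h 22 min

Today: 09:50–19:07 = 9 h 17 min; less 55 min break → 8 h 22 min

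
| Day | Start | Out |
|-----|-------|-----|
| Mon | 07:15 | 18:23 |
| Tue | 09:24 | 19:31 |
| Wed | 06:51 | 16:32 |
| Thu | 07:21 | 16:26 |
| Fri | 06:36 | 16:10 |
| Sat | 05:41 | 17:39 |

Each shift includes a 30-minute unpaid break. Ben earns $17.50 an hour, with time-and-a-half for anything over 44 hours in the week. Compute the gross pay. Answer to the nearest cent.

Mon: 07:15–18:23 = 11 h 8 min; less 30 min break → 10 h 38 min
Tue: 09:24–19:31 = 10 h 7 min; less 30 min break → 9 h 37 min
Wed: 06:51–16:32 = 9 h 41 min; less 30 min break → 9 h 11 min
Thu: 07:21–16:26 = 9 h 5 min; less 30 min break → 8 h 35 min
Fri: 06:36–16:10 = 9 h 34 min; less 30 min break → 9 h 4 min
Sat: 05:41–17:39 = 11 h 58 min; less 30 min break → 11 h 28 min
Total worked: 58 h 33 min = 3513 min.
Regular 44 h 0 min = 2640 min at $17.50/h; overtime 14 h 33 min = 873 min at $26.25/h.
Pay = (2640 × $17.50 + 873 × $26.25) ÷ 60 = $1151.94.

$1151.94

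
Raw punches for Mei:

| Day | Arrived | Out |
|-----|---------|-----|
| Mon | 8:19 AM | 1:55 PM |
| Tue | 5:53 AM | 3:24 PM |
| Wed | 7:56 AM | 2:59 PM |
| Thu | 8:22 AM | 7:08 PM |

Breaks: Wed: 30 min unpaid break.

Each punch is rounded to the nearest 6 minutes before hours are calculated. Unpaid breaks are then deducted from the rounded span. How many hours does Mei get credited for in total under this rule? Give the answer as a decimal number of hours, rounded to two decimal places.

Mon: in 8:19 AM→8:18 AM, out 1:55 PM→1:54 PM; 5 h 36 min
Tue: in 5:53 AM→5:54 AM, out 3:24 PM→3:24 PM; 9 h 30 min
Wed: in 7:56 AM→7:54 AM, out 2:59 PM→3:00 PM; 7 h 6 min − 30 min = 6 h 36 min
Thu: in 8:22 AM→8:24 AM, out 7:08 PM→7:06 PM; 10 h 42 min
Total credited: 32 h 24 min.

32.40 hours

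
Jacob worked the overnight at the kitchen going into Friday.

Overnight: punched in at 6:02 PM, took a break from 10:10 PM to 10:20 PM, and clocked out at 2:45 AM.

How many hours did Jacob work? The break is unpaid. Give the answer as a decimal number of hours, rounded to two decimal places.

Overnight: 6:02 PM → midnight = 5 h 58 min; midnight → 2:45 AM = 2 h 45 min; span 8 h 43 min; less 10 min break → 8 h 33 min

8.55 hours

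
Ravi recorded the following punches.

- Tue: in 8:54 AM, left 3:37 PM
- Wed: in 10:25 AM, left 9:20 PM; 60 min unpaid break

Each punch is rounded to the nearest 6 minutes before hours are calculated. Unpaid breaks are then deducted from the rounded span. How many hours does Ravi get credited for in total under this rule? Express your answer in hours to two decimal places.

Tue: in 8:54 AM→8:54 AM, out 3:37 PM→3:36 PM; 6 h 42 min
Wed: in 10:25 AM→10:24 AM, out 9:20 PM→9:18 PM; 10 h 54 min − 60 min = 9 h 54 min
Total credited: 16 h 36 min.

16.60 hours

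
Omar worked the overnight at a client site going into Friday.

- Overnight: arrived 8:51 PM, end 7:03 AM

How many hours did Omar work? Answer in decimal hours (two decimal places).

10.20 hours

Overnight: 8:51 PM → midnight = 3 h 9 min; midnight → 7:03 AM = 7 h 3 min; span 10 h 12 min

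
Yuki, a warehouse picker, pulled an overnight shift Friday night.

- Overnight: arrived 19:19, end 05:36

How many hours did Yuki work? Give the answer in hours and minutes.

10 h 17 min

Overnight: 19:19 → midnight = 4 h 41 min; midnight → 05:36 = 5 h 36 min; span 10 h 17 min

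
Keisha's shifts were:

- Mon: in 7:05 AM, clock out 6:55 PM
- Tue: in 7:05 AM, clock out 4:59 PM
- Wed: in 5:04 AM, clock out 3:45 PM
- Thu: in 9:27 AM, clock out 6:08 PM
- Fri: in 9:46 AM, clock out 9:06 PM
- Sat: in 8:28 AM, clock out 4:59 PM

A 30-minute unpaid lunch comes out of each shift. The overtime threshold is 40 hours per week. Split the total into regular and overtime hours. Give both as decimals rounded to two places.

Regular 40.00 hours, overtime 17.95 hours

Mon: 7:05 AM–6:55 PM = 11 h 50 min; less 30 min break → 11 h 20 min
Tue: 7:05 AM–4:59 PM = 9 h 54 min; less 30 min break → 9 h 24 min
Wed: 5:04 AM–3:45 PM = 10 h 41 min; less 30 min break → 10 h 11 min
Thu: 9:27 AM–6:08 PM = 8 h 41 min; less 30 min break → 8 h 11 min
Fri: 9:46 AM–9:06 PM = 11 h 20 min; less 30 min break → 10 h 50 min
Sat: 8:28 AM–4:59 PM = 8 h 31 min; less 30 min break → 8 h 1 min
Total worked: 57 h 57 min = 57.95 h.
Threshold 40 h → overtime 17 h 57 min, regular 40 h 0 min.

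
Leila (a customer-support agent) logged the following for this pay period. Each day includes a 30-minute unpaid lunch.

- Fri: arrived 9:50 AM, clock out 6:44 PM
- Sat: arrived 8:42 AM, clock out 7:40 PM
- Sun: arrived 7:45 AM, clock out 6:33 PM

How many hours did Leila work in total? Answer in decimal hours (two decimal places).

29.17 hours

Fri: 9:50 AM–6:44 PM = 8 h 54 min; less 30 min break → 8 h 24 min
Sat: 8:42 AM–7:40 PM = 10 h 58 min; less 30 min break → 10 h 28 min
Sun: 7:45 AM–6:33 PM = 10 h 48 min; less 30 min break → 10 h 18 min
Total: 8 h 24 min + 10 h 28 min + 10 h 18 min = 29 h 10 min.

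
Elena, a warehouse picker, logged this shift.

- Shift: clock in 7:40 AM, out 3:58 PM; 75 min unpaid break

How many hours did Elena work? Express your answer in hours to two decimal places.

7.05 hours

Shift: 7:40 AM–3:58 PM = 8 h 18 min; less 75 min break → 7 h 3 min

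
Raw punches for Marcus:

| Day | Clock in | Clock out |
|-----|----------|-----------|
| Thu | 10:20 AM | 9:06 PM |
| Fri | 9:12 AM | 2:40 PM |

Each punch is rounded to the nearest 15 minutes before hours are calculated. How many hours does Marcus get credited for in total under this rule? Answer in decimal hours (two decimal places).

Thu: in 10:20 AM→10:15 AM, out 9:06 PM→9:00 PM; 10 h 45 min
Fri: in 9:12 AM→9:15 AM, out 2:40 PM→2:45 PM; 5 h 30 min
Total credited: 16 h 15 min.

16.25 hours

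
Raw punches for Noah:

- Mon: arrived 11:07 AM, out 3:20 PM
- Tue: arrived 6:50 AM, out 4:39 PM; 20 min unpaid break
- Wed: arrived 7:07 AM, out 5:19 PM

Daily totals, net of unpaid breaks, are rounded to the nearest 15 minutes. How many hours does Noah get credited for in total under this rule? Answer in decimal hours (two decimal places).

24.00 hours

Mon: 11:07 AM–3:20 PM = 4 h 13 min → rounds to 4 h 15 min
Tue: 6:50 AM–4:39 PM = 9 h 49 min − 20 min = 9 h 29 min → rounds to 9 h 30 min
Wed: 7:07 AM–5:19 PM = 10 h 12 min → rounds to 10 h 15 min
Total credited: 24 h 0 min.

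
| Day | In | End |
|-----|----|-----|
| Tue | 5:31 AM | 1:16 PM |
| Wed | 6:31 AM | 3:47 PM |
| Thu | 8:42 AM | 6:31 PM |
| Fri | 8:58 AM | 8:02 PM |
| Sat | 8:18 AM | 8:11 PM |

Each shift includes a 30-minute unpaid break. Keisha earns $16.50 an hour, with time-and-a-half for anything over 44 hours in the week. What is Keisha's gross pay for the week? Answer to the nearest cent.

Tue: 5:31 AM–1:16 PM = 7 h 45 min; less 30 min break → 7 h 15 min
Wed: 6:31 AM–3:47 PM = 9 h 16 min; less 30 min break → 8 h 46 min
Thu: 8:42 AM–6:31 PM = 9 h 49 min; less 30 min break → 9 h 19 min
Fri: 8:58 AM–8:02 PM = 11 h 4 min; less 30 min break → 10 h 34 min
Sat: 8:18 AM–8:11 PM = 11 h 53 min; less 30 min break → 11 h 23 min
Total worked: 47 h 17 min = 2837 min.
Regular 44 h 0 min = 2640 min at $16.50/h; overtime 3 h 17 min = 197 min at $24.75/h.
Pay = (2640 × $16.50 + 197 × $24.75) ÷ 60 = $807.26.

$807.26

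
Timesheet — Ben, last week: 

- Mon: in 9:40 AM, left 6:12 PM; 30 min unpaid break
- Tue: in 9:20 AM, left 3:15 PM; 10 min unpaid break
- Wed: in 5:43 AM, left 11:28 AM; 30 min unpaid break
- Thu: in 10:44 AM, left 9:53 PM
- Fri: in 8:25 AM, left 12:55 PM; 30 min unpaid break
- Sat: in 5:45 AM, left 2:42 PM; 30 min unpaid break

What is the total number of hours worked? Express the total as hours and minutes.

42 h 38 min

Mon: 9:40 AM–6:12 PM = 8 h 32 min; less 30 min break → 8 h 2 min
Tue: 9:20 AM–3:15 PM = 5 h 55 min; less 10 min break → 5 h 45 min
Wed: 5:43 AM–11:28 AM = 5 h 45 min; less 30 min break → 5 h 15 min
Thu: 10:44 AM–9:53 PM = 11 h 9 min
Fri: 8:25 AM–12:55 PM = 4 h 30 min; less 30 min break → 4 h 0 min
Sat: 5:45 AM–2:42 PM = 8 h 57 min; less 30 min break → 8 h 27 min
Total: 8 h 2 min + 5 h 45 min + 5 h 15 min + 11 h 9 min + 4 h 0 min + 8 h 27 min = 42 h 38 min.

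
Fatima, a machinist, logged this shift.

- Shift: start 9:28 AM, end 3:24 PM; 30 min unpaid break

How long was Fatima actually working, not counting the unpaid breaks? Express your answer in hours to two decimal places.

5.43 hours

Shift: 9:28 AM–3:24 PM = 5 h 56 min; less 30 min break → 5 h 26 min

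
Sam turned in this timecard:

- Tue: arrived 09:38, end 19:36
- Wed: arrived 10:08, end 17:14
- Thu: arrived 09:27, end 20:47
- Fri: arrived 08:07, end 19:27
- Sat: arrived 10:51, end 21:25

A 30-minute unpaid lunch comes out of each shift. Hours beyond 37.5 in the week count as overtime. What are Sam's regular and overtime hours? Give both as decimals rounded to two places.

Regular 37.50 hours, overtime 10.30 hours

Tue: 09:38–19:36 = 9 h 58 min; less 30 min break → 9 h 28 min
Wed: 10:08–17:14 = 7 h 6 min; less 30 min break → 6 h 36 min
Thu: 09:27–20:47 = 11 h 20 min; less 30 min break → 10 h 50 min
Fri: 08:07–19:27 = 11 h 20 min; less 30 min break → 10 h 50 min
Sat: 10:51–21:25 = 10 h 34 min; less 30 min break → 10 h 4 min
Total worked: 47 h 48 min = 47.80 h.
Threshold 37.5 h → overtime 10 h 18 min, regular 37 h 30 min.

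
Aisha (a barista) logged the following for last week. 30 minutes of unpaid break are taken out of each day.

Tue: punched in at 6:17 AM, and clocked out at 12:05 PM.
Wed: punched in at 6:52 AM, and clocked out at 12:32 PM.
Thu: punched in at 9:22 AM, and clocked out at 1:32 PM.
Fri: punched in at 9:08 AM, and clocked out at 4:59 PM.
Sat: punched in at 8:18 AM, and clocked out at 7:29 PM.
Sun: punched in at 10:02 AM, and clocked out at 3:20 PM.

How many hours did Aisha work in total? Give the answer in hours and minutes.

Tue: 6:17 AM–12:05 PM = 5 h 48 min; less 30 min break → 5 h 18 min
Wed: 6:52 AM–12:32 PM = 5 h 40 min; less 30 min break → 5 h 10 min
Thu: 9:22 AM–1:32 PM = 4 h 10 min; less 30 min break → 3 h 40 min
Fri: 9:08 AM–4:59 PM = 7 h 51 min; less 30 min break → 7 h 21 min
Sat: 8:18 AM–7:29 PM = 11 h 11 min; less 30 min break → 10 h 41 min
Sun: 10:02 AM–3:20 PM = 5 h 18 min; less 30 min break → 4 h 48 min
Total: 5 h 18 min + 5 h 10 min + 3 h 40 min + 7 h 21 min + 10 h 41 min + 4 h 48 min = 36 h 58 min.

36 h 58 min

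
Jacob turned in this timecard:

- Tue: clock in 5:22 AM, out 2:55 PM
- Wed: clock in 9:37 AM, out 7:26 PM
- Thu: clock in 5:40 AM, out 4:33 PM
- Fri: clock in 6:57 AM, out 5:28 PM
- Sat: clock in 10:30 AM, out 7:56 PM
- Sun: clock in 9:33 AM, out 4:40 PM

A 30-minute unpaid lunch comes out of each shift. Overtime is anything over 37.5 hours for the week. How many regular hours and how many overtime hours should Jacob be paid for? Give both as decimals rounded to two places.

Regular 37.50 hours, overtime 16.82 hours

Tue: 5:22 AM–2:55 PM = 9 h 33 min; less 30 min break → 9 h 3 min
Wed: 9:37 AM–7:26 PM = 9 h 49 min; less 30 min break → 9 h 19 min
Thu: 5:40 AM–4:33 PM = 10 h 53 min; less 30 min break → 10 h 23 min
Fri: 6:57 AM–5:28 PM = 10 h 31 min; less 30 min break → 10 h 1 min
Sat: 10:30 AM–7:56 PM = 9 h 26 min; less 30 min break → 8 h 56 min
Sun: 9:33 AM–4:40 PM = 7 h 7 min; less 30 min break → 6 h 37 min
Total worked: 54 h 19 min = 54.32 h.
Threshold 37.5 h → overtime 16 h 49 min, regular 37 h 30 min.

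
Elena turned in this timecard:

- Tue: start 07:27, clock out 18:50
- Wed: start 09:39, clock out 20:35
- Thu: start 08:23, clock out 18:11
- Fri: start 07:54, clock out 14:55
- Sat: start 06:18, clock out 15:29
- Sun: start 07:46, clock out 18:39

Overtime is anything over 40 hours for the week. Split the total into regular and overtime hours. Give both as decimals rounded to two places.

Tue: 07:27–18:50 = 11 h 23 min
Wed: 09:39–20:35 = 10 h 56 min
Thu: 08:23–18:11 = 9 h 48 min
Fri: 07:54–14:55 = 7 h 1 min
Sat: 06:18–15:29 = 9 h 11 min
Sun: 07:46–18:39 = 10 h 53 min
Total worked: 59 h 12 min = 59.20 h.
Threshold 40 h → overtime 19 h 12 min, regular 40 h 0 min.

Regular 40.00 hours, overtime 19.20 hours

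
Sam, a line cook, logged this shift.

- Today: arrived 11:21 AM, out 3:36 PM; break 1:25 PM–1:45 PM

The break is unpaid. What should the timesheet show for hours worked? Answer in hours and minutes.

3 h 55 min

Today: 11:21 AM–3:36 PM = 4 h 15 min; less 20 min break → 3 h 55 min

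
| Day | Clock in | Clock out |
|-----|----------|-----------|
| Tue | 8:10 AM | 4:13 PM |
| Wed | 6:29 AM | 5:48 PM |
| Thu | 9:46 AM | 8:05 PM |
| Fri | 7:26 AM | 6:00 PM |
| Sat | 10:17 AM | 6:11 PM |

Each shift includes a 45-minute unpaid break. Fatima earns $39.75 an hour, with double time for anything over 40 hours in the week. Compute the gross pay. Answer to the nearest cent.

Tue: 8:10 AM–4:13 PM = 8 h 3 min; less 45 min break → 7 h 18 min
Wed: 6:29 AM–5:48 PM = 11 h 19 min; less 45 min break → 10 h 34 min
Thu: 9:46 AM–8:05 PM = 10 h 19 min; less 45 min break → 9 h 34 min
Fri: 7:26 AM–6:00 PM = 10 h 34 min; less 45 min break → 9 h 49 min
Sat: 10:17 AM–6:11 PM = 7 h 54 min; less 45 min break → 7 h 9 min
Total worked: 44 h 24 min = 2664 min.
Regular 40 h 0 min = 2400 min at $39.75/h; overtime 4 h 24 min = 264 min at $79.50/h.
Pay = (2400 × $39.75 + 264 × $79.50) ÷ 60 = $1939.80.

$1939.80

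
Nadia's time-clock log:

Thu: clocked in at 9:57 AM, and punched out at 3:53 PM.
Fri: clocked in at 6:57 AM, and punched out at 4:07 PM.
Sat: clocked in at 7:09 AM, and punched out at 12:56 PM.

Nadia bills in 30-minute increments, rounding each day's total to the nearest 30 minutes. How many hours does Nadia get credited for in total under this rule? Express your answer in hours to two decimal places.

21.00 hours

Thu: 9:57 AM–3:53 PM = 5 h 56 min → rounds to 6 h 0 min
Fri: 6:57 AM–4:07 PM = 9 h 10 min → rounds to 9 h 0 min
Sat: 7:09 AM–12:56 PM = 5 h 47 min → rounds to 6 h 0 min
Total credited: 21 h 0 min.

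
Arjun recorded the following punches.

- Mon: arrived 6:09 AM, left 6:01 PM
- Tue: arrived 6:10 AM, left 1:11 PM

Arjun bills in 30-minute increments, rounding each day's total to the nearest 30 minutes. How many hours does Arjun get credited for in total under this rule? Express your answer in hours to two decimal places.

19.00 hours

Mon: 6:09 AM–6:01 PM = 11 h 52 min → rounds to 12 h 0 min
Tue: 6:10 AM–1:11 PM = 7 h 1 min → rounds to 7 h 0 min
Total credited: 19 h 0 min.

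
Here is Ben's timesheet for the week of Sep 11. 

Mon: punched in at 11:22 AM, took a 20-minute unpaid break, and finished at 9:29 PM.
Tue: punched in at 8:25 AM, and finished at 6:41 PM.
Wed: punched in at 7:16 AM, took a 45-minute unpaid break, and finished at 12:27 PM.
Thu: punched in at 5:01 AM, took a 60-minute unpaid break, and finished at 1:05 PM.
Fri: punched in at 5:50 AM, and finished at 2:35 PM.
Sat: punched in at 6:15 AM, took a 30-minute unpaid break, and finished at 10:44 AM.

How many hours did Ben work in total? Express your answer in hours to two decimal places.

44.28 hours

Mon: 11:22 AM–9:29 PM = 10 h 7 min; less 20 min break → 9 h 47 min
Tue: 8:25 AM–6:41 PM = 10 h 16 min
Wed: 7:16 AM–12:27 PM = 5 h 11 min; less 45 min break → 4 h 26 min
Thu: 5:01 AM–1:05 PM = 8 h 4 min; less 60 min break → 7 h 4 min
Fri: 5:50 AM–2:35 PM = 8 h 45 min
Sat: 6:15 AM–10:44 AM = 4 h 29 min; less 30 min break → 3 h 59 min
Total: 9 h 47 min + 10 h 16 min + 4 h 26 min + 7 h 4 min + 8 h 45 min + 3 h 59 min = 44 h 17 min.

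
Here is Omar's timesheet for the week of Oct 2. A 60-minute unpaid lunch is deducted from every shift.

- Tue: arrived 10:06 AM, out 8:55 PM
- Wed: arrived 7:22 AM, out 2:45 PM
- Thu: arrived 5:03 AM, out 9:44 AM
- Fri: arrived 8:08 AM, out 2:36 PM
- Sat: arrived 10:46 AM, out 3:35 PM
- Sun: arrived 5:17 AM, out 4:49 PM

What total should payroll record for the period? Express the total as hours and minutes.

Tue: 10:06 AM–8:55 PM = 10 h 49 min; less 60 min break → 9 h 49 min
Wed: 7:22 AM–2:45 PM = 7 h 23 min; less 60 min break → 6 h 23 min
Thu: 5:03 AM–9:44 AM = 4 h 41 min; less 60 min break → 3 h 41 min
Fri: 8:08 AM–2:36 PM = 6 h 28 min; less 60 min break → 5 h 28 min
Sat: 10:46 AM–3:35 PM = 4 h 49 min; less 60 min break → 3 h 49 min
Sun: 5:17 AM–4:49 PM = 11 h 32 min; less 60 min break → 10 h 32 min
Total: 9 h 49 min + 6 h 23 min + 3 h 41 min + 5 h 28 min + 3 h 49 min + 10 h 32 min = 39 h 42 min.

39 h 42 min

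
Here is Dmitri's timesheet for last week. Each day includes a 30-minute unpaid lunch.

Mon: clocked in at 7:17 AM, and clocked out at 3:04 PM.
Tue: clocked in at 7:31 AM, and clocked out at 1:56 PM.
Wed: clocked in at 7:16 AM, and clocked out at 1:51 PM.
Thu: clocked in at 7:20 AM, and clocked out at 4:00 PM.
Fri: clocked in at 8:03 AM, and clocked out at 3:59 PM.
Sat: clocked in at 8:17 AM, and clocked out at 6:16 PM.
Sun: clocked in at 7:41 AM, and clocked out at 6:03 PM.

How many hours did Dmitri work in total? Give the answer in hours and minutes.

Mon: 7:17 AM–3:04 PM = 7 h 47 min; less 30 min break → 7 h 17 min
Tue: 7:31 AM–1:56 PM = 6 h 25 min; less 30 min break → 5 h 55 min
Wed: 7:16 AM–1:51 PM = 6 h 35 min; less 30 min break → 6 h 5 min
Thu: 7:20 AM–4:00 PM = 8 h 40 min; less 30 min break → 8 h 10 min
Fri: 8:03 AM–3:59 PM = 7 h 56 min; less 30 min break → 7 h 26 min
Sat: 8:17 AM–6:16 PM = 9 h 59 min; less 30 min break → 9 h 29 min
Sun: 7:41 AM–6:03 PM = 10 h 22 min; less 30 min break → 9 h 52 min
Total: 7 h 17 min + 5 h 55 min + 6 h 5 min + 8 h 10 min + 7 h 26 min + 9 h 29 min + 9 h 52 min = 54 h 14 min.

54 h 14 min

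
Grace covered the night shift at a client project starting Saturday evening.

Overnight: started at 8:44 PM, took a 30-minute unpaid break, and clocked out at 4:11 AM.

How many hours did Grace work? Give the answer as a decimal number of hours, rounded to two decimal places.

6.95 hours

Overnight: 8:44 PM → midnight = 3 h 16 min; midnight → 4:11 AM = 4 h 11 min; span 7 h 27 min; less 30 min break → 6 h 57 min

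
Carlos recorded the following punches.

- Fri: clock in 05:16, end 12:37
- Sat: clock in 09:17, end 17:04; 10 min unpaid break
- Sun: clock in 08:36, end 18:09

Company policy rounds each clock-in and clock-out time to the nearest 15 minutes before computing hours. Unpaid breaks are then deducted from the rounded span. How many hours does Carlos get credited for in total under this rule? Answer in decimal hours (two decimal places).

24.58 hours

Fri: in 05:16→05:15, out 12:37→12:30; 7 h 15 min
Sat: in 09:17→09:15, out 17:04→17:00; 7 h 45 min − 10 min = 7 h 35 min
Sun: in 08:36→08:30, out 18:09→18:15; 9 h 45 min
Total credited: 24 h 35 min.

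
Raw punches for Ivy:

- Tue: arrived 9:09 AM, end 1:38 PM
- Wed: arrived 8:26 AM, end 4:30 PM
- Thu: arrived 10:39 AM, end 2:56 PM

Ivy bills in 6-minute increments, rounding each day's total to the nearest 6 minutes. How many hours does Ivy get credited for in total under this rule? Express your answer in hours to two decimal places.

16.90 hours

Tue: 9:09 AM–1:38 PM = 4 h 29 min → rounds to 4 h 30 min
Wed: 8:26 AM–4:30 PM = 8 h 4 min → rounds to 8 h 6 min
Thu: 10:39 AM–2:56 PM = 4 h 17 min → rounds to 4 h 18 min
Total credited: 16 h 54 min.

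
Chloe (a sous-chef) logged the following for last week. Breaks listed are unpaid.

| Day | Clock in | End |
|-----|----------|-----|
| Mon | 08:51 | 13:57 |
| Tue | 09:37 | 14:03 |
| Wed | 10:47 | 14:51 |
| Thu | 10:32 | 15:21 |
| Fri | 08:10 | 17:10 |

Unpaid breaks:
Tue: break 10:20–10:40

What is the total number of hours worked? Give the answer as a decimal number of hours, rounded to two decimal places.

Mon: 08:51–13:57 = 5 h 6 min
Tue: 09:37–14:03 = 4 h 26 min; less 20 min break → 4 h 6 min
Wed: 10:47–14:51 = 4 h 4 min
Thu: 10:32–15:21 = 4 h 49 min
Fri: 08:10–17:10 = 9 h 0 min
Total: 5 h 6 min + 4 h 6 min + 4 h 4 min + 4 h 49 min + 9 h 0 min = 27 h 5 min.

27.08 hours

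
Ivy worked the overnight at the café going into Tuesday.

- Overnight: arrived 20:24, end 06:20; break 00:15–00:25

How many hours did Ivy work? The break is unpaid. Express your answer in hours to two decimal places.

Overnight: 20:24 → midnight = 3 h 36 min; midnight → 06:20 = 6 h 20 min; span 9 h 56 min; less 10 min break → 9 h 46 min

9.77 hours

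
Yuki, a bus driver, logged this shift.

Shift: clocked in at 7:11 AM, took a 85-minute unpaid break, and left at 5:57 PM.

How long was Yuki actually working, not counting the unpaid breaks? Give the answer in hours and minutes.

Shift: 7:11 AM–5:57 PM = 10 h 46 min; less 85 min break → 9 h 21 min

9 h 21 min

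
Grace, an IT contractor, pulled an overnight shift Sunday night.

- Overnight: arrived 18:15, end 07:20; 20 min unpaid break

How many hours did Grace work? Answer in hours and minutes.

12 h 45 min

Overnight: 18:15 → midnight = 5 h 45 min; midnight → 07:20 = 7 h 20 min; span 13 h 5 min; less 20 min break → 12 h 45 min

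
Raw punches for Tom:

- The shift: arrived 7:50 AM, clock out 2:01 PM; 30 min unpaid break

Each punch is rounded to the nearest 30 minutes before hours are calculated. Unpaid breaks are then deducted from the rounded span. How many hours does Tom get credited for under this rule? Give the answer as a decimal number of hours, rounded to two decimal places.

The shift: in 7:50 AM→8:00 AM, out 2:01 PM→2:00 PM; 6 h 0 min − 30 min = 5 h 30 min

5.50 hours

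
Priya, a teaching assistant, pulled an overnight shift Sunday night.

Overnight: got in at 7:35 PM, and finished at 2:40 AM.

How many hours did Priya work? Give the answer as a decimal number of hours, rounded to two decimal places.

7.08 hours

Overnight: 7:35 PM → midnight = 4 h 25 min; midnight → 2:40 AM = 2 h 40 min; span 7 h 5 min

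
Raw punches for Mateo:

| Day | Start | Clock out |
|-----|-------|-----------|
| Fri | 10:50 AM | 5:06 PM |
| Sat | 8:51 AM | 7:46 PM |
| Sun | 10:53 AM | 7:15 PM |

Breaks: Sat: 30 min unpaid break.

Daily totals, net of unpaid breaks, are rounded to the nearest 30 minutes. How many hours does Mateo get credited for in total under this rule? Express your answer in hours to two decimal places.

25.50 hours

Fri: 10:50 AM–5:06 PM = 6 h 16 min → rounds to 6 h 30 min
Sat: 8:51 AM–7:46 PM = 10 h 55 min − 30 min = 10 h 25 min → rounds to 10 h 30 min
Sun: 10:53 AM–7:15 PM = 8 h 22 min → rounds to 8 h 30 min
Total credited: 25 h 30 min.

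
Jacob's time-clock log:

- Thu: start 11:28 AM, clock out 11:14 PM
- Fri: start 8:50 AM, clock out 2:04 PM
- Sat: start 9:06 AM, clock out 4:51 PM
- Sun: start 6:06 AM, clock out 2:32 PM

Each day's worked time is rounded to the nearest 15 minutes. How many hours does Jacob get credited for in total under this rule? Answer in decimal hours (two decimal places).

Thu: 11:28 AM–11:14 PM = 11 h 46 min → rounds to 11 h 45 min
Fri: 8:50 AM–2:04 PM = 5 h 14 min → rounds to 5 h 15 min
Sat: 9:06 AM–4:51 PM = 7 h 45 min → rounds to 7 h 45 min
Sun: 6:06 AM–2:32 PM = 8 h 26 min → rounds to 8 h 30 min
Total credited: 33 h 15 min.

33.25 hours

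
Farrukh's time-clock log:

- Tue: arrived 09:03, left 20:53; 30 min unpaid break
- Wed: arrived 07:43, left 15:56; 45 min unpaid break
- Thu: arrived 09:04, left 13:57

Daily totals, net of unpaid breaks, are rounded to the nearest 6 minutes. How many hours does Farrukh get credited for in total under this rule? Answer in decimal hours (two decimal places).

23.70 hours

Tue: 09:03–20:53 = 11 h 50 min − 30 min = 11 h 20 min → rounds to 11 h 18 min
Wed: 07:43–15:56 = 8 h 13 min − 45 min = 7 h 28 min → rounds to 7 h 30 min
Thu: 09:04–13:57 = 4 h 53 min → rounds to 4 h 54 min
Total credited: 23 h 42 min.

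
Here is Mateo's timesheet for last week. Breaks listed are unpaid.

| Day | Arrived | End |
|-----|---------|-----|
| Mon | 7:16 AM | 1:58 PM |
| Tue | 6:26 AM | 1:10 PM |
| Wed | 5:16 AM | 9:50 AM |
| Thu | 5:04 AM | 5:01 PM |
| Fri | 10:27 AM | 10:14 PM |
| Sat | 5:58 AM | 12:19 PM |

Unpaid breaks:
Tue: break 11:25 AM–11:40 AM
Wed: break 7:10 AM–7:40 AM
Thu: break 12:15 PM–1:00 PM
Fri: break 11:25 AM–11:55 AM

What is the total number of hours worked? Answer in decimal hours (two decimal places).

Mon: 7:16 AM–1:58 PM = 6 h 42 min
Tue: 6:26 AM–1:10 PM = 6 h 44 min; less 15 min break → 6 h 29 min
Wed: 5:16 AM–9:50 AM = 4 h 34 min; less 30 min break → 4 h 4 min
Thu: 5:04 AM–5:01 PM = 11 h 57 min; less 45 min break → 11 h 12 min
Fri: 10:27 AM–10:14 PM = 11 h 47 min; less 30 min break → 11 h 17 min
Sat: 5:58 AM–12:19 PM = 6 h 21 min
Total: 6 h 42 min + 6 h 29 min + 4 h 4 min + 11 h 12 min + 11 h 17 min + 6 h 21 min = 46 h 5 min.

46.08 hours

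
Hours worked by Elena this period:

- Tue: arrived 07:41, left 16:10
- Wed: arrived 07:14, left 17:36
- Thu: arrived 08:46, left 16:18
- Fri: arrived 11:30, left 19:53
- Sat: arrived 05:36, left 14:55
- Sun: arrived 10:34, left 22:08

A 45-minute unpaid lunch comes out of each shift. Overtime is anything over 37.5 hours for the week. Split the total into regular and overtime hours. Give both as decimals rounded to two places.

Regular 37.50 hours, overtime 13.65 hours

Tue: 07:41–16:10 = 8 h 29 min; less 45 min break → 7 h 44 min
Wed: 07:14–17:36 = 10 h 22 min; less 45 min break → 9 h 37 min
Thu: 08:46–16:18 = 7 h 32 min; less 45 min break → 6 h 47 min
Fri: 11:30–19:53 = 8 h 23 min; less 45 min break → 7 h 38 min
Sat: 05:36–14:55 = 9 h 19 min; less 45 min break → 8 h 34 min
Sun: 10:34–22:08 = 11 h 34 min; less 45 min break → 10 h 49 min
Total worked: 51 h 9 min = 51.15 h.
Threshold 37.5 h → overtime 13 h 39 min, regular 37 h 30 min.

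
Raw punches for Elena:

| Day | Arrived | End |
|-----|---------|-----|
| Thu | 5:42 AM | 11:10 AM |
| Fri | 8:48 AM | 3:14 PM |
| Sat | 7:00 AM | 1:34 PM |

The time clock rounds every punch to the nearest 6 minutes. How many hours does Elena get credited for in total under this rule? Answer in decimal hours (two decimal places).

Thu: in 5:42 AM→5:42 AM, out 11:10 AM→11:12 AM; 5 h 30 min
Fri: in 8:48 AM→8:48 AM, out 3:14 PM→3:12 PM; 6 h 24 min
Sat: in 7:00 AM→7:00 AM, out 1:34 PM→1:36 PM; 6 h 36 min
Total credited: 18 h 30 min.

18.50 hours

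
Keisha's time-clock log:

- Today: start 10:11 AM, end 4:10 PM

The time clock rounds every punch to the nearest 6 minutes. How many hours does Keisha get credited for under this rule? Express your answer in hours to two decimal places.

6.00 hours

Today: in 10:11 AM→10:12 AM, out 4:10 PM→4:12 PM; 6 h 0 min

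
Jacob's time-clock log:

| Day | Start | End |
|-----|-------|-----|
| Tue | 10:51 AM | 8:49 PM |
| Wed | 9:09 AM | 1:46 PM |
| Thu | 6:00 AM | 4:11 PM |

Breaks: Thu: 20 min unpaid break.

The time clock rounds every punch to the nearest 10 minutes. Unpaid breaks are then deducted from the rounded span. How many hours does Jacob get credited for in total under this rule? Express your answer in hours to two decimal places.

Tue: in 10:51 AM→10:50 AM, out 8:49 PM→8:50 PM; 10 h 0 min
Wed: in 9:09 AM→9:10 AM, out 1:46 PM→1:50 PM; 4 h 40 min
Thu: in 6:00 AM→6:00 AM, out 4:11 PM→4:10 PM; 10 h 10 min − 20 min = 9 h 50 min
Total credited: 24 h 30 min.

24.50 hours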